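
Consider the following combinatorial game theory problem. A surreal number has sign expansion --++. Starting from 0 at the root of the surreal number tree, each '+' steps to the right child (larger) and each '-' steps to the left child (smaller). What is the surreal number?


Sign expansion: --++
Rule: track bounds (lo, hi), initially (-inf, +inf). On '+', the current value becomes lo and we move to the simplest number in (value, hi): value + 1 if hi = +inf, otherwise the midpoint (value + hi)/2. On '-', the current value becomes hi and we move to value - 1 if lo = -inf, otherwise the midpoint (lo + value)/2.
Start at 0.
Step 1: sign = -, move left. Bounds: (-inf, 0). Value = -1
Step 2: sign = -, move left. Bounds: (-inf, -1). Value = -2
Step 3: sign = +, move right. Bounds: (-2, -1). Value = -3/2
Step 4: sign = +, move right. Bounds: (-3/2, -1). Value = -5/4
The surreal number with sign expansion --++ is -5/4.

-5/4


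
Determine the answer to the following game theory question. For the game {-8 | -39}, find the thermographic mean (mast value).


Game = {-8 | -39}, a switch {a | b} with numbers a > b.
Its thermograph has left wall a - t and right wall b + t, which meet at t = (a - b)/2, where both equal (a + b)/2. So the mast (mean value) is at (a + b)/2.
Mean = (-8 + (-39))/2 = -47/2 = -47/2

-47/2


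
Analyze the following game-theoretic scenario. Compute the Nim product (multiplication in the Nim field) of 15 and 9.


Nim multiplication is bilinear over XOR: (u XOR v) * w = (u*w) XOR (v*w).
So we split each operand into its bit components and XOR the pairwise Nim products.
15 = 1 + 2 + 4 + 8 (as XOR of powers of 2).
9 = 1 + 8 (as XOR of powers of 2).
Using the standard Nim-product table on single bits:
  2*2 = 3,   2*4 = 8,   2*8 = 12,
  4*4 = 6,   4*8 = 11,  8*8 = 13,
and  1*x = x (identity), k*l = l*k (commutative).
Pairwise Nim products:
  1 * 1 = 1
  1 * 8 = 8
  2 * 1 = 2
  2 * 8 = 12
  4 * 1 = 4
  4 * 8 = 11
  8 * 1 = 8
  8 * 8 = 13
XOR them: 1 XOR 8 XOR 2 XOR 12 XOR 4 XOR 11 XOR 8 XOR 13 = 13.
Result: 15 * 9 = 13 (in Nim).

13


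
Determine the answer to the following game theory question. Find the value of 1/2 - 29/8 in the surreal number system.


x = 1/2, y = 29/8
Converting to common denominator: 8
x = 4/8, y = 29/8
x - y = 1/2 - 29/8 = -25/8

-25/8


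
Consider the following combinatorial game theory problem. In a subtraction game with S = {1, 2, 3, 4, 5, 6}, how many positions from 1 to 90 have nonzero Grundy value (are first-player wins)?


Subtraction set S = {1, 2, 3, 4, 5, 6}, so G(n) = n mod 7.
G(n) = 0 when n is a multiple of 7.
Multiples of 7 in [1, 90]: 12
N-positions (nonzero Grundy) = 90 - 12 = 78

78


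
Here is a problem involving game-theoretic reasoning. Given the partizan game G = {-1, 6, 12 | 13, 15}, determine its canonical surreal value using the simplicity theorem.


Left options: {-1, 6, 12}, max = 12
Right options: {13, 15}, min = 13
All options are numbers and max(Left) < min(Right), so by the simplicity theorem the value is the simplest (earliest-born) number strictly between 12 and 13.
No integer lies strictly between 12 and 13, so the value is the dyadic rational m/2^k in the interval with the smallest k (then m odd); search k = 1, 2, ...:
Denominator 2: 25/2 lies strictly between 12 and 13 -- found.
The simplest number in the interval is 25/2.
Game value = 25/2

25/2


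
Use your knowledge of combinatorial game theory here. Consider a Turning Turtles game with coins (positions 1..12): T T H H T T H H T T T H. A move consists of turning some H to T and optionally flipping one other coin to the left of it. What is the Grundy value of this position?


Coins: T T H H T T H H T T T H
Key fact: a single head at position k behaves exactly like a Nim heap of size k (turning it to T and optionally flipping a coin at j < k corresponds to moving the heap from k to j, or to 0), and heads combine as a disjunctive sum (two heads at the same place would cancel, matching j XOR j = 0). So the Nim-value is the XOR of the 1-indexed positions of the heads.
Face-up positions (1-indexed): [3, 4, 7, 8, 12]
XOR 0 with 3: 0 XOR 3 = 3
XOR 3 with 4: 3 XOR 4 = 7
XOR 7 with 7: 7 XOR 7 = 0
XOR 0 with 8: 0 XOR 8 = 8
XOR 8 with 12: 8 XOR 12 = 4
Nim-value = 4

4


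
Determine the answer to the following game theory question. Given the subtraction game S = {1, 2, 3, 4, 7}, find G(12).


The subtraction set is S = {1, 2, 3, 4, 7}.
G(k) = mex{ G(k - s) : s in S, s <= k }. We compute iteratively: G(0) = 0.
G(1) = mex({0}) = 1
G(2) = mex({0, 1}) = 2
G(3) = mex({0, 1, 2}) = 3
G(4) = mex({0, 1, 2, 3}) = 4
G(5) = mex({1, 2, 3, 4}) = 0
G(6) = mex({0, 2, 3, 4}) = 1
G(7) = mex({0, 1, 3, 4}) = 2
G(8) = mex({0, 1, 2, 4}) = 3
G(9) = mex({0, 1, 2, 3}) = 4
G(10) = mex({1, 2, 3, 4}) = 0
G(11) = mex({0, 2, 3, 4}) = 1
Observe that G(5)..G(11) = 0, 1, 2, 3, 4, 0, 1 repeats G(0)..G(6) = 0, 1, 2, 3, 4, 0, 1.
For k >= max(S) = 7, G(k) is determined by the previous 7 values G(k-7)..G(k-1); a window of 7 consecutive values has recurred shifted by 5, so by induction G(k + 5) = G(k) for all k >= 0: the sequence is periodic from the start with period 5.
One period: G(0..4) = 0, 1, 2, 3, 4.
12 mod 5 = 2, so G(12) = G(2) = 2.

2


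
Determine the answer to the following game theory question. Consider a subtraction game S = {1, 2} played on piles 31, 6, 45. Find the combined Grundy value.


Subtraction set: {1, 2}
For this subtraction set, G(n) = n mod 3 (period = max + 1 = 3).
Pile 1 (size 31): G(31) = 31 mod 3 = 1
Pile 2 (size 6): G(6) = 6 mod 3 = 0
Pile 3 (size 45): G(45) = 45 mod 3 = 0
Total Grundy value = XOR of all: 1 XOR 0 XOR 0 = 1

1


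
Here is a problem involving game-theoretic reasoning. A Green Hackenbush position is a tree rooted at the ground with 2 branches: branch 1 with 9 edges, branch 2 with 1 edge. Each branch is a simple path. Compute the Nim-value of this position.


The tree has 2 branches from the ground vertex.
In Green Hackenbush, the Nim-value of a simple path of length k is k.
Branch 1: length 9, Nim-value = 9
Branch 2: length 1, Nim-value = 1
Total Nim-value = XOR of all branch values:
0 XOR 9 = 9
9 XOR 1 = 8
Nim-value of the tree = 8

8


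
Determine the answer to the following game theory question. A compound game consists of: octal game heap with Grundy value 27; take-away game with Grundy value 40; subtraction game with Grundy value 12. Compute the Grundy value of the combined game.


By the Sprague-Grundy theorem, the Grundy value of a sum of games is the XOR of individual Grundy values.
octal game heap: Grundy value = 27. Running XOR: 0 XOR 27 = 27
take-away game: Grundy value = 40. Running XOR: 27 XOR 40 = 51
subtraction game: Grundy value = 12. Running XOR: 51 XOR 12 = 63
The combined Grundy value is 63.

63


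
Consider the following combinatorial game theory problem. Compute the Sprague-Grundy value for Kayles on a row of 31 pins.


Kayles: a move removes 1 or 2 adjacent pins from a contiguous row.
Removing pins from a row of k leaves two independent rows (a, b) with a + b = k - 1 (one pin) or a + b = k - 2 (two pins); an end removal gives a = 0.
By Sprague-Grundy, G(k) = mex{ G(a) XOR G(b) } over all these splits. G(0) = 0.
G(1): splits (0,0):0^0=0 -> mex({0}) = 1
G(2): splits (0,1):0^1=1 (0,0):0^0=0 -> mex({0, 1}) = 2
G(3): splits (0,2):0^2=2 (1,1):1^1=0 (0,1):0^1=1 -> mex({0, 1, 2}) = 3
G(4): splits (0,3):0^3=3 (1,2):1^2=3 (0,2):0^2=2 (1,1):1^1=0 -> mex({0, 2, 3}) = 1
G(5): splits (0,4):0^1=1 (1,3):1^3=2 (2,2):2^2=0 (0,3):0^3=3 (1,2):1^2=3 -> mex({0, 1, 2, 3}) = 4
G(6) = mex({0, 1, 2, 4}) = 3
G(7) = mex({0, 1, 3, 4, 5}) = 2
G(8) = mex({0, 2, 3, 5, 6}) = 1
G(9) = mex({0, 1, 2, 3, 6, 7}) = 4
G(10) = mex({0, 1, 3, 4, 5, 7}) = 2
G(11) = mex({0, 1, 2, 3, 4, 5}) = 6
G(12) = mex({0, 1, 2, 3, 5, 6, 7}) = 4
G(13) = mex({0, 2, 3, 4, 6, 7}) = 1
G(14) = mex({0, 1, 4, 5, 6, 7}) = 2
G(15) = mex({0, 1, 2, 3, 4, 5, 6}) = 7
G(16) = mex({0, 2, 3, 5, 6, 7}) = 1
G(17) = mex({0, 1, 2, 3, 5, 6, 7}) = 4
G(18) = mex({0, 1, 2, 4, 5, 6}) = 3
G(19) = mex({0, 1, 3, 4, 5, 7}) = 2
G(20) = mex({0, 2, 3, 4, 5, 6, 7}) = 1
G(21) = mex({0, 1, 2, 3, 5, 6, 7}) = 4
G(22) = mex({0, 1, 2, 3, 4, 5, 7}) = 6
G(23) = mex({0, 1, 2, 3, 4, 5, 6}) = 7
G(24) = mex({0, 1, 2, 3, 5, 6, 7}) = 4
G(25) = mex({0, 2, 3, 4, 6, 7}) = 1
G(26) = mex({0, 1, 3, 4, 5, 6, 7}) = 2
G(27) = mex({0, 1, 2, 3, 4, 5, 6, 7}) = 8
G(28) = mex({0, 1, 2, 3, 4, 6, 7, 8}) = 5
G(29) = mex({0, 1, 2, 3, 5, 6, 7, 8, 9}) = 4
G(30) = mex({0, 1, 2, 3, 4, 5, 6, 9, 10}) = 7
G(31) = mex({0, 1, 3, 4, 5, 7, 10, 11}) = 2
Therefore G(31) = 2.

2


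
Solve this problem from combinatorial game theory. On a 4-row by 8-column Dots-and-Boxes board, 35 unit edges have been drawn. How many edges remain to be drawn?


Grid: 4 x 8 boxes, i.e. 5 rows and 9 columns of dots.
Horizontal edges: (rows + 1) * cols = 5 * 8 = 40
Vertical edges: rows * (cols + 1) = 4 * 9 = 36
Total edges: 40 + 36 = 76
Edges drawn: 35
Remaining: 76 - 35 = 41

41


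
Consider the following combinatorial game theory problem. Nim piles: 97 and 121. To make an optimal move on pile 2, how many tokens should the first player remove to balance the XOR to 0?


Piles: 97 and 121
Current XOR: 97 XOR 121 = 24 (non-zero, so this is an N-position).
To make the XOR zero, we need to find a move that balances the piles.
For pile 2 (size 121): target = 121 XOR 24 = 97
We reduce pile 2 from 121 to 97.
Tokens removed: 121 - 97 = 24
Verification: 97 XOR 97 = 0

24


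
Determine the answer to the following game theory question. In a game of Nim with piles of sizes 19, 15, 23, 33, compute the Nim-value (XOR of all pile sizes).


We need the XOR (exclusive or) of all pile sizes.
After XOR-ing pile 1 (size 19): 0 XOR 19 = 19
After XOR-ing pile 2 (size 15): 19 XOR 15 = 28
After XOR-ing pile 3 (size 23): 28 XOR 23 = 11
After XOR-ing pile 4 (size 33): 11 XOR 33 = 42
The Nim-value of this position is 42.

42


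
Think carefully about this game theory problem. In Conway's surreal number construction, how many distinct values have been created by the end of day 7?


Day 0: {|} = 0 is born. Count = 1.
Day n: the number of surreal numbers born by day n is 2^(n+1) - 1.
By day 0: 2^1 - 1 = 1
By day 1: 2^2 - 1 = 3
By day 2: 2^3 - 1 = 7
By day 3: 2^4 - 1 = 15
By day 4: 2^5 - 1 = 31
By day 5: 2^6 - 1 = 63
By day 6: 2^7 - 1 = 127
By day 7: 2^8 - 1 = 255
By day 7: 255 surreal numbers.

255


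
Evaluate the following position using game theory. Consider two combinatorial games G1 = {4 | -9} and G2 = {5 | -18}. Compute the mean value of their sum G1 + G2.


G1 = {4 | -9}, G2 = {5 | -18}
Each is a switch {a | b} with numbers a > b; its mean value is (a + b)/2, and mean value is additive over game sums: m(G1 + G2) = m(G1) + m(G2).
Mean of G1 = (4 + (-9))/2 = -5/2 = -5/2
Mean of G2 = (5 + (-18))/2 = -13/2 = -13/2
Mean of G1 + G2 = -5/2 + -13/2 = -9

-9


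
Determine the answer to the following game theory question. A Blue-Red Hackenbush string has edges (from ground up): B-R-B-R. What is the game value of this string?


Edges (from ground): B-R-B-R
By Berlekamp's sign-expansion rule, a Blue-Red Hackenbush stalk has the value of the surreal number whose sign sequence is the edge sequence with B -> + and R -> -.
Sign sequence: +-+-
Trace the sign expansion in the surreal number tree, starting from 0:
Edge 1: B (sign +) -> bounds (0, +inf), value = 1
Edge 2: R (sign -) -> bounds (0, 1), value = 1/2
Edge 3: B (sign +) -> bounds (1/2, 1), value = 3/4
Edge 4: R (sign -) -> bounds (1/2, 3/4), value = 5/8
Game value = 5/8

5/8


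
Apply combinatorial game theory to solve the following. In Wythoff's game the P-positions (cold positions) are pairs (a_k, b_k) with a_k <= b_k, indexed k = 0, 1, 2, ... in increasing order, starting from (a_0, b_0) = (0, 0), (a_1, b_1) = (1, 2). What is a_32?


By Wythoff's theorem, a_k = floor(k * phi) and b_k = floor(k * phi^2) = a_k + k, where phi = (1 + sqrt(5))/2 is the golden ratio.
phi = (1 + sqrt(5))/2 = 1.618034
k = 32
k * phi = 32 * 1.618034 = 51.777088
a_32 = floor(k * phi) = 51

51


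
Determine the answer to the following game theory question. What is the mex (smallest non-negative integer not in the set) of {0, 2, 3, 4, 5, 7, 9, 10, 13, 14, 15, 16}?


Set = {0, 2, 3, 4, 5, 7, 9, 10, 13, 14, 15, 16}
0 is in the set.
1 is NOT in the set. This is the mex.
mex = 1

1


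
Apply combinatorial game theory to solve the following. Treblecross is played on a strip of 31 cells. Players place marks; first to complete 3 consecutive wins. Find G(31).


Treblecross: place X on empty cells; 3-in-a-row wins.
Playing within two cells of an existing X lets the opponent win at once, so sensible play treats the cells i-2..i+2 around each X as dead. The player left with no safe cell loses, so this is a normal-play take-away game on strips of safe cells.
Placing X at cell i (0-indexed) of a strip of k safe cells leaves independent strips of sizes max(0, i-2) and max(0, k-i-3). Hence G(k) = mex{ G(max(0,i-2)) XOR G(max(0,k-i-3)) : 0 <= i < k }, with G(0) = 0.
G(1): splits (0,0):0^0=0 -> mex({0}) = 1
G(2): splits (0,0):0^0=0 -> mex({0}) = 1
G(3): splits (0,0):0^0=0 -> mex({0}) = 1
G(4): splits (0,1):0^1=1 (0,0):0^0=0 -> mex({0, 1}) = 2
G(5): splits (0,2):0^1=1 (0,1):0^1=1 (0,0):0^0=0 -> mex({0, 1}) = 2
G(6) = mex({1}) = 0
G(7) = mex({0, 1, 2}) = 3
G(8) = mex({0, 1, 2}) = 3
G(9) = mex({0, 2}) = 1
G(10) = mex({0, 2, 3}) = 1
G(11) = mex({0, 3}) = 1
G(12) = mex({1, 3}) = 0
G(13) = mex({0, 1, 2, 3}) = 4
G(14) = mex({0, 1, 2}) = 3
G(15) = mex({0, 1, 2}) = 3
G(16) = mex({0, 1, 2, 4}) = 3
G(17) = mex({0, 1, 3, 4}) = 2
G(18) = mex({0, 1, 3, 4}) = 2
G(19) = mex({0, 1, 3, 5}) = 2
G(20) = mex({0, 1, 2, 3, 5}) = 4
G(21) = mex({0, 1, 2, 3, 5}) = 4
G(22) = mex({1, 2, 6}) = 0
G(23) = mex({0, 1, 2, 3, 4, 6}) = 5
G(24) = mex({0, 1, 2, 3, 4}) = 5
G(25) = mex({0, 1, 3, 4, 7}) = 2
G(26) = mex({0, 1, 3, 4, 5, 7}) = 2
G(27) = mex({0, 1, 3, 5}) = 2
G(28) = mex({0, 1, 2, 5}) = 3
G(29) = mex({0, 1, 2, 4, 5, 6}) = 3
G(30) = mex({1, 2, 4, 6}) = 0
G(31) = mex({0, 1, 2, 3, 4, 6}) = 5
Therefore G(31) = 5.

5


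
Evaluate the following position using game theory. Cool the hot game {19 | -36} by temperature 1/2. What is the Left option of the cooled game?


Original game: {19 | -36} (a switch {a | b} with a > b).
Cooling by t (for t below the temperature (a - b)/2 = 55/2) taxes each move by t: {a | b} cooled by t is {a - t | b + t}.
Cooling amount: t = 1/2
Cooled Left option: 19 - 1/2 = 37/2
Cooled Right option: -36 + 1/2 = -71/2
Cooled game: {37/2 | -71/2}
Left option = 37/2

37/2


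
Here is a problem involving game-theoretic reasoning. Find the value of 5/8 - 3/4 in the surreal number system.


x = 5/8, y = 3/4
Converting to common denominator: 8
x = 5/8, y = 6/8
x - y = 5/8 - 3/4 = -1/8

-1/8


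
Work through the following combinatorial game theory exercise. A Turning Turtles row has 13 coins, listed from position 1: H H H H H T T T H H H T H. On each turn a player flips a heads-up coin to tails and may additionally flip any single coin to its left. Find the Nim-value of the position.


Coins: H H H H H T T T H H H T H
Key fact: a single head at position k behaves exactly like a Nim heap of size k (turning it to T and optionally flipping a coin at j < k corresponds to moving the heap from k to j, or to 0), and heads combine as a disjunctive sum (two heads at the same place would cancel, matching j XOR j = 0). So the Nim-value is the XOR of the 1-indexed positions of the heads.
Face-up positions (1-indexed): [1, 2, 3, 4, 5, 9, 10, 11, 13]
XOR 0 with 1: 0 XOR 1 = 1
XOR 1 with 2: 1 XOR 2 = 3
XOR 3 with 3: 3 XOR 3 = 0
XOR 0 with 4: 0 XOR 4 = 4
XOR 4 with 5: 4 XOR 5 = 1
XOR 1 with 9: 1 XOR 9 = 8
XOR 8 with 10: 8 XOR 10 = 2
XOR 2 with 11: 2 XOR 11 = 9
XOR 9 with 13: 9 XOR 13 = 4
Nim-value = 4

4


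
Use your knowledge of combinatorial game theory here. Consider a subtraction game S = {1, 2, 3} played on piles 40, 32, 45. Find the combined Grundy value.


Subtraction set: {1, 2, 3}
For this subtraction set, G(n) = n mod 4 (period = max + 1 = 4).
Pile 1 (size 40): G(40) = 40 mod 4 = 0
Pile 2 (size 32): G(32) = 32 mod 4 = 0
Pile 3 (size 45): G(45) = 45 mod 4 = 1
Total Grundy value = XOR of all: 0 XOR 0 XOR 1 = 1

1


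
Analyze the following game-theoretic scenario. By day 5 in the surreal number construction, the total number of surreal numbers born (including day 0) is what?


Day 0: {|} = 0 is born. Count = 1.
Day n: the number of surreal numbers born by day n is 2^(n+1) - 1.
By day 0: 2^1 - 1 = 1
By day 1: 2^2 - 1 = 3
By day 2: 2^3 - 1 = 7
By day 3: 2^4 - 1 = 15
By day 4: 2^5 - 1 = 31
By day 5: 2^6 - 1 = 63
By day 5: 63 surreal numbers.

63


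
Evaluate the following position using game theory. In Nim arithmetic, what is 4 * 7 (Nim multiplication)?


Nim multiplication is bilinear over XOR: (u XOR v) * w = (u*w) XOR (v*w).
So we split each operand into its bit components and XOR the pairwise Nim products.
4 = 4 (as XOR of powers of 2).
7 = 1 + 2 + 4 (as XOR of powers of 2).
Using the standard Nim-product table on single bits:
  2*2 = 3,   2*4 = 8,   2*8 = 12,
  4*4 = 6,   4*8 = 11,  8*8 = 13,
and  1*x = x (identity), k*l = l*k (commutative).
Pairwise Nim products:
  4 * 1 = 4
  4 * 2 = 8
  4 * 4 = 6
XOR them: 4 XOR 8 XOR 6 = 10.
Result: 4 * 7 = 10 (in Nim).

10


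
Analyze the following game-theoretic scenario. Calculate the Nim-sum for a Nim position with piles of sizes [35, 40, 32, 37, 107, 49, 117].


We need the XOR (exclusive or) of all pile sizes.
After XOR-ing pile 1 (size 35): 0 XOR 35 = 35
After XOR-ing pile 2 (size 40): 35 XOR 40 = 11
After XOR-ing pile 3 (size 32): 11 XOR 32 = 43
After XOR-ing pile 4 (size 37): 43 XOR 37 = 14
After XOR-ing pile 5 (size 107): 14 XOR 107 = 101
After XOR-ing pile 6 (size 49): 101 XOR 49 = 84
After XOR-ing pile 7 (size 117): 84 XOR 117 = 33
The Nim-value of this position is 33.

33


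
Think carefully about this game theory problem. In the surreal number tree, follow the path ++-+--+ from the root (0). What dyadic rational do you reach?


Sign expansion: ++-+--+
Rule: track bounds (lo, hi), initially (-inf, +inf). On '+', the current value becomes lo and we move to the simplest number in (value, hi): value + 1 if hi = +inf, otherwise the midpoint (value + hi)/2. On '-', the current value becomes hi and we move to value - 1 if lo = -inf, otherwise the midpoint (lo + value)/2.
Start at 0.
Step 1: sign = +, move right. Bounds: (0, +inf). Value = 1
Step 2: sign = +, move right. Bounds: (1, +inf). Value = 2
Step 3: sign = -, move left. Bounds: (1, 2). Value = 3/2
Step 4: sign = +, move right. Bounds: (3/2, 2). Value = 7/4
Step 5: sign = -, move left. Bounds: (3/2, 7/4). Value = 13/8
Step 6: sign = -, move left. Bounds: (3/2, 13/8). Value = 25/16
Step 7: sign = +, move right. Bounds: (25/16, 13/8). Value = 51/32
The surreal number with sign expansion ++-+--+ is 51/32.

51/32


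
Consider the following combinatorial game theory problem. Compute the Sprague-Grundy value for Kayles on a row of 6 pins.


Kayles: a move removes 1 or 2 adjacent pins from a contiguous row.
Removing pins from a row of k leaves two independent rows (a, b) with a + b = k - 1 (one pin) or a + b = k - 2 (two pins); an end removal gives a = 0.
By Sprague-Grundy, G(k) = mex{ G(a) XOR G(b) } over all these splits. G(0) = 0.
G(1): splits (0,0):0^0=0 -> mex({0}) = 1
G(2): splits (0,1):0^1=1 (0,0):0^0=0 -> mex({0, 1}) = 2
G(3): splits (0,2):0^2=2 (1,1):1^1=0 (0,1):0^1=1 -> mex({0, 1, 2}) = 3
G(4): splits (0,3):0^3=3 (1,2):1^2=3 (0,2):0^2=2 (1,1):1^1=0 -> mex({0, 2, 3}) = 1
G(5): splits (0,4):0^1=1 (1,3):1^3=2 (2,2):2^2=0 (0,3):0^3=3 (1,2):1^2=3 -> mex({0, 1, 2, 3}) = 4
G(6) = mex({0, 1, 2, 4}) = 3
Therefore G(6) = 3.

3


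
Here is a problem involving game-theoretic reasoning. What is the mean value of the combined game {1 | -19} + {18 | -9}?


G1 = {1 | -19}, G2 = {18 | -9}
Each is a switch {a | b} with numbers a > b; its mean value is (a + b)/2, and mean value is additive over game sums: m(G1 + G2) = m(G1) + m(G2).
Mean of G1 = (1 + (-19))/2 = -18/2 = -9
Mean of G2 = (18 + (-9))/2 = 9/2 = 9/2
Mean of G1 + G2 = -9 + 9/2 = -9/2

-9/2


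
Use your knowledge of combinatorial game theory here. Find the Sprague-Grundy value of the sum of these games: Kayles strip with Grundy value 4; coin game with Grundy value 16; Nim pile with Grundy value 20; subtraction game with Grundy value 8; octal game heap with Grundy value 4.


By the Sprague-Grundy theorem, the Grundy value of a sum of games is the XOR of individual Grundy values.
Kayles strip: Grundy value = 4. Running XOR: 0 XOR 4 = 4
coin game: Grundy value = 16. Running XOR: 4 XOR 16 = 20
Nim pile: Grundy value = 20. Running XOR: 20 XOR 20 = 0
subtraction game: Grundy value = 8. Running XOR: 0 XOR 8 = 8
octal game heap: Grundy value = 4. Running XOR: 8 XOR 4 = 12
The combined Grundy value is 12.

12


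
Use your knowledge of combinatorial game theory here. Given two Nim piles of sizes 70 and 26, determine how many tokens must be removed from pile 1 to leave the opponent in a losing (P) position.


Piles: 70 and 26
Current XOR: 70 XOR 26 = 92 (non-zero, so this is an N-position).
To make the XOR zero, we need to find a move that balances the piles.
For pile 1 (size 70): target = 70 XOR 92 = 26
We reduce pile 1 from 70 to 26.
Tokens removed: 70 - 26 = 44
Verification: 26 XOR 26 = 0

44


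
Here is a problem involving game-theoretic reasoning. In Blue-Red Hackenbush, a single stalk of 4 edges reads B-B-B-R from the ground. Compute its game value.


Edges (from ground): B-B-B-R
By Berlekamp's sign-expansion rule, a Blue-Red Hackenbush stalk has the value of the surreal number whose sign sequence is the edge sequence with B -> + and R -> -.
Sign sequence: +++-
Trace the sign expansion in the surreal number tree, starting from 0:
Edge 1: B (sign +) -> bounds (0, +inf), value = 1
Edge 2: B (sign +) -> bounds (1, +inf), value = 2
Edge 3: B (sign +) -> bounds (2, +inf), value = 3
Edge 4: R (sign -) -> bounds (2, 3), value = 5/2
Game value = 5/2

5/2


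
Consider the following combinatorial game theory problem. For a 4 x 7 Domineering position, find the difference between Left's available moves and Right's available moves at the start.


Board is 4 x 7 (rows x cols).
Left (vertical) placements: (rows-1) * cols = 3 * 7 = 21
Right (horizontal) placements: rows * (cols-1) = 4 * 6 = 24
Advantage = Left - Right = 21 - 24 = -3

-3


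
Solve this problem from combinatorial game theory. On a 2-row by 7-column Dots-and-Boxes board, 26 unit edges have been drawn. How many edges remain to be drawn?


Grid: 2 x 7 boxes, i.e. 3 rows and 8 columns of dots.
Horizontal edges: (rows + 1) * cols = 3 * 7 = 21
Vertical edges: rows * (cols + 1) = 2 * 8 = 16
Total edges: 21 + 16 = 37
Edges drawn: 26
Remaining: 37 - 26 = 11

11


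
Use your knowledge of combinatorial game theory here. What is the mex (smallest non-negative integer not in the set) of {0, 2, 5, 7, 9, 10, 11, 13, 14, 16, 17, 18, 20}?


Set = {0, 2, 5, 7, 9, 10, 11, 13, 14, 16, 17, 18, 20}
0 is in the set.
1 is NOT in the set. This is the mex.
mex = 1

1


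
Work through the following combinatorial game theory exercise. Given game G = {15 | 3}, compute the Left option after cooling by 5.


Original game: {15 | 3} (a switch {a | b} with a > b).
Cooling by t (for t below the temperature (a - b)/2 = 6) taxes each move by t: {a | b} cooled by t is {a - t | b + t}.
Cooling amount: t = 5
Cooled Left option: 15 - 5 = 10
Cooled Right option: 3 + 5 = 8
Cooled game: {10 | 8}
Left option = 10

10


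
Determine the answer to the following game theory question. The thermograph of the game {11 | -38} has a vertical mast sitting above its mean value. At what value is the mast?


Game = {11 | -38}, a switch {a | b} with numbers a > b.
Its thermograph has left wall a - t and right wall b + t, which meet at t = (a - b)/2, where both equal (a + b)/2. So the mast (mean value) is at (a + b)/2.
Mean = (11 + (-38))/2 = -27/2 = -27/2

-27/2


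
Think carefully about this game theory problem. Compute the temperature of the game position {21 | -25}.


The game is {21 | -25}, a switch {a | b} with numbers a > b.
Cooling {a | b} by t gives {a - t | b + t}, which stops being hot when a - t = b + t, i.e. at t = (a - b)/2. So the temperature of a switch is (a - b)/2.
Temperature = (Left option - Right option) / 2
= (21 - (-25)) / 2
= 46 / 2
= 23

23


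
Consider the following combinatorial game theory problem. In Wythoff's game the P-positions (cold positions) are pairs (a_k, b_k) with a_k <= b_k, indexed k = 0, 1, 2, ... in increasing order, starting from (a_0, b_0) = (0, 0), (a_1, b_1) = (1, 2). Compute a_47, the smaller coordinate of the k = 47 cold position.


By Wythoff's theorem, a_k = floor(k * phi) and b_k = floor(k * phi^2) = a_k + k, where phi = (1 + sqrt(5))/2 is the golden ratio.
phi = (1 + sqrt(5))/2 = 1.618034
k = 47
k * phi = 47 * 1.618034 = 76.047597
a_47 = floor(k * phi) = 76

76


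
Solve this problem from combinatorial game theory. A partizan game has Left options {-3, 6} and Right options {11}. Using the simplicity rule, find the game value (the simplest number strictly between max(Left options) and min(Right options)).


Left options: {-3, 6}, max = 6
Right options: {11}, min = 11
All options are numbers and max(Left) < min(Right), so by the simplicity theorem the value is the simplest (earliest-born) number strictly between 6 and 11.
Integers 7 through 10 all lie strictly between 6 and 11.
Among integers, the simplest (lowest birthday = smallest |n|; 0 is born on day 0, +-n on day n) is 7.
No non-integer in the interval can be simpler: if x is a non-integer in the interval, then floor(x) or ceil(x) also lies in the interval (the interval contains an integer), and both are proper prefixes of x's sign expansion, i.e. born earlier. So the game value is 7.
Game value = 7

7


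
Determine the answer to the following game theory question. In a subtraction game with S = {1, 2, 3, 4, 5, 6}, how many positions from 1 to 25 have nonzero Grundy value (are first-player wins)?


Subtraction set S = {1, 2, 3, 4, 5, 6}, so G(n) = n mod 7.
G(n) = 0 when n is a multiple of 7.
Multiples of 7 in [1, 25]: 3
N-positions (nonzero Grundy) = 25 - 3 = 22

22


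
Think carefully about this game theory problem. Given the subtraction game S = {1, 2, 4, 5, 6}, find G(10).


The subtraction set is S = {1, 2, 4, 5, 6}.
G(k) = mex{ G(k - s) : s in S, s <= k }. We compute iteratively: G(0) = 0.
G(1) = mex({0}) = 1
G(2) = mex({0, 1}) = 2
G(3) = mex({1, 2}) = 0
G(4) = mex({0, 2}) = 1
G(5) = mex({0, 1}) = 2
G(6) = mex({0, 1, 2}) = 3
G(7) = mex({0, 1, 2, 3}) = 4
G(8) = mex({0, 1, 2, 3, 4}) = 5
G(9) = mex({0, 1, 2, 4, 5}) = 3
G(10) = mex({1, 2, 3, 5}) = 0
Therefore G(10) = 0.

0


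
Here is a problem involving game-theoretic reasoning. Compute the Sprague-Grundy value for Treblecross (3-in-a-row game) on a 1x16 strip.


Treblecross: place X on empty cells; 3-in-a-row wins.
Playing within two cells of an existing X lets the opponent win at once, so sensible play treats the cells i-2..i+2 around each X as dead. The player left with no safe cell loses, so this is a normal-play take-away game on strips of safe cells.
Placing X at cell i (0-indexed) of a strip of k safe cells leaves independent strips of sizes max(0, i-2) and max(0, k-i-3). Hence G(k) = mex{ G(max(0,i-2)) XOR G(max(0,k-i-3)) : 0 <= i < k }, with G(0) = 0.
G(1): splits (0,0):0^0=0 -> mex({0}) = 1
G(2): splits (0,0):0^0=0 -> mex({0}) = 1
G(3): splits (0,0):0^0=0 -> mex({0}) = 1
G(4): splits (0,1):0^1=1 (0,0):0^0=0 -> mex({0, 1}) = 2
G(5): splits (0,2):0^1=1 (0,1):0^1=1 (0,0):0^0=0 -> mex({0, 1}) = 2
G(6) = mex({1}) = 0
G(7) = mex({0, 1, 2}) = 3
G(8) = mex({0, 1, 2}) = 3
G(9) = mex({0, 2}) = 1
G(10) = mex({0, 2, 3}) = 1
G(11) = mex({0, 3}) = 1
G(12) = mex({1, 3}) = 0
G(13) = mex({0, 1, 2, 3}) = 4
G(14) = mex({0, 1, 2}) = 3
G(15) = mex({0, 1, 2}) = 3
G(16) = mex({0, 1, 2, 4}) = 3
Therefore G(16) = 3.

3


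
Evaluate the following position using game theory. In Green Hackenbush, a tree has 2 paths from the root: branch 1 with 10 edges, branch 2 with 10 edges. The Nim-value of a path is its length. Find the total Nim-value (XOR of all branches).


The tree has 2 branches from the ground vertex.
In Green Hackenbush, the Nim-value of a simple path of length k is k.
Branch 1: length 10, Nim-value = 10
Branch 2: length 10, Nim-value = 10
Total Nim-value = XOR of all branch values:
0 XOR 10 = 10
10 XOR 10 = 0
Nim-value of the tree = 0

0


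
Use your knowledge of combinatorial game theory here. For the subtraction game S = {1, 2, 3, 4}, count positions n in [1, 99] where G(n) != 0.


Subtraction set S = {1, 2, 3, 4}, so G(n) = n mod 5.
G(n) = 0 when n is a multiple of 5.
Multiples of 5 in [1, 99]: 19
N-positions (nonzero Grundy) = 99 - 19 = 80

80


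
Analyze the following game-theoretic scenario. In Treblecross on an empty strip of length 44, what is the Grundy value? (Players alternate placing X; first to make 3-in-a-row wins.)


Treblecross: place X on empty cells; 3-in-a-row wins.
Playing within two cells of an existing X lets the opponent win at once, so sensible play treats the cells i-2..i+2 around each X as dead. The player left with no safe cell loses, so this is a normal-play take-away game on strips of safe cells.
Placing X at cell i (0-indexed) of a strip of k safe cells leaves independent strips of sizes max(0, i-2) and max(0, k-i-3). Hence G(k) = mex{ G(max(0,i-2)) XOR G(max(0,k-i-3)) : 0 <= i < k }, with G(0) = 0.
G(1): splits (0,0):0^0=0 -> mex({0}) = 1
G(2): splits (0,0):0^0=0 -> mex({0}) = 1
G(3): splits (0,0):0^0=0 -> mex({0}) = 1
G(4): splits (0,1):0^1=1 (0,0):0^0=0 -> mex({0, 1}) = 2
G(5): splits (0,2):0^1=1 (0,1):0^1=1 (0,0):0^0=0 -> mex({0, 1}) = 2
G(6) = mex({1}) = 0
G(7) = mex({0, 1, 2}) = 3
G(8) = mex({0, 1, 2}) = 3
G(9) = mex({0, 2}) = 1
G(10) = mex({0, 2, 3}) = 1
G(11) = mex({0, 3}) = 1
G(12) = mex({1, 3}) = 0
G(13) = mex({0, 1, 2, 3}) = 4
G(14) = mex({0, 1, 2}) = 3
G(15) = mex({0, 1, 2}) = 3
G(16) = mex({0, 1, 2, 4}) = 3
G(17) = mex({0, 1, 3, 4}) = 2
G(18) = mex({0, 1, 3, 4}) = 2
G(19) = mex({0, 1, 3, 5}) = 2
G(20) = mex({0, 1, 2, 3, 5}) = 4
G(21) = mex({0, 1, 2, 3, 5}) = 4
G(22) = mex({1, 2, 6}) = 0
G(23) = mex({0, 1, 2, 3, 4, 6}) = 5
G(24) = mex({0, 1, 2, 3, 4}) = 5
G(25) = mex({0, 1, 3, 4, 7}) = 2
G(26) = mex({0, 1, 3, 4, 5, 7}) = 2
G(27) = mex({0, 1, 3, 5}) = 2
G(28) = mex({0, 1, 2, 5}) = 3
G(29) = mex({0, 1, 2, 4, 5, 6}) = 3
G(30) = mex({1, 2, 4, 6}) = 0
G(31) = mex({0, 1, 2, 3, 4, 6}) = 5
G(32) = mex({1, 2, 3, 4, 7}) = 0
G(33) = mex({0, 3, 7}) = 1
G(34) = mex({0, 2, 3, 5, 7}) = 1
G(35) = mex({0, 2, 3, 5, 6}) = 1
G(36) = mex({0, 1, 2, 5, 6}) = 3
G(37) = mex({0, 1, 2, 4, 5, 6}) = 3
G(38) = mex({0, 1, 2, 4}) = 3
G(39) = mex({0, 1, 2, 3, 4, 7}) = 5
G(40) = mex({0, 1, 2, 3, 4, 5, 7}) = 6
G(41) = mex({0, 1, 2, 3, 5, 7}) = 4
G(42) = mex({0, 1, 2, 3, 5, 6, 7}) = 4
G(43) = mex({0, 2, 3, 5, 6}) = 1
G(44) = mex({1, 2, 3, 4, 5, 6}) = 0
Therefore G(44) = 0.

0


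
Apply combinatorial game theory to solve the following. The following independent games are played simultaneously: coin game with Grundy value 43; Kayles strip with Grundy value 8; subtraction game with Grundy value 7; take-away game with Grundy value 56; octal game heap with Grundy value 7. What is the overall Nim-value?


By the Sprague-Grundy theorem, the Grundy value of a sum of games is the XOR of individual Grundy values.
coin game: Grundy value = 43. Running XOR: 0 XOR 43 = 43
Kayles strip: Grundy value = 8. Running XOR: 43 XOR 8 = 35
subtraction game: Grundy value = 7. Running XOR: 35 XOR 7 = 36
take-away game: Grundy value = 56. Running XOR: 36 XOR 56 = 28
octal game heap: Grundy value = 7. Running XOR: 28 XOR 7 = 27
The combined Grundy value is 27.

27


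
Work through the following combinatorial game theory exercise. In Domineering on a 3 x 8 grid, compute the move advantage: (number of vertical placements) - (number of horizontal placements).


Board is 3 x 8 (rows x cols).
Left (vertical) placements: (rows-1) * cols = 2 * 8 = 16
Right (horizontal) placements: rows * (cols-1) = 3 * 7 = 21
Advantage = Left - Right = 16 - 21 = -5

-5


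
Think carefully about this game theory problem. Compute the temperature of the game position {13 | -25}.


The game is {13 | -25}, a switch {a | b} with numbers a > b.
Cooling {a | b} by t gives {a - t | b + t}, which stops being hot when a - t = b + t, i.e. at t = (a - b)/2. So the temperature of a switch is (a - b)/2.
Temperature = (Left option - Right option) / 2
= (13 - (-25)) / 2
= 38 / 2
= 19

19


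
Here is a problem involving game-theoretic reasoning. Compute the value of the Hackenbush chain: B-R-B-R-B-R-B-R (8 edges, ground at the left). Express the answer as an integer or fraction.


Edges (from ground): B-R-B-R-B-R-B-R
By Berlekamp's sign-expansion rule, a Blue-Red Hackenbush stalk has the value of the surreal number whose sign sequence is the edge sequence with B -> + and R -> -.
Sign sequence: +-+-+-+-
Trace the sign expansion in the surreal number tree, starting from 0:
Edge 1: B (sign +) -> bounds (0, +inf), value = 1
Edge 2: R (sign -) -> bounds (0, 1), value = 1/2
Edge 3: B (sign +) -> bounds (1/2, 1), value = 3/4
Edge 4: R (sign -) -> bounds (1/2, 3/4), value = 5/8
Edge 5: B (sign +) -> bounds (5/8, 3/4), value = 11/16
Edge 6: R (sign -) -> bounds (5/8, 11/16), value = 21/32
Edge 7: B (sign +) -> bounds (21/32, 11/16), value = 43/64
Edge 8: R (sign -) -> bounds (21/32, 43/64), value = 85/128
Game value = 85/128

85/128


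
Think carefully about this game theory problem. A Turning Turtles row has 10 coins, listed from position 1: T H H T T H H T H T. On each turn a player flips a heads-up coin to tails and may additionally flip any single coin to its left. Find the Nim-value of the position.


Coins: T H H T T H H T H T
Key fact: a single head at position k behaves exactly like a Nim heap of size k (turning it to T and optionally flipping a coin at j < k corresponds to moving the heap from k to j, or to 0), and heads combine as a disjunctive sum (two heads at the same place would cancel, matching j XOR j = 0). So the Nim-value is the XOR of the 1-indexed positions of the heads.
Face-up positions (1-indexed): [2, 3, 6, 7, 9]
XOR 0 with 2: 0 XOR 2 = 2
XOR 2 with 3: 2 XOR 3 = 1
XOR 1 with 6: 1 XOR 6 = 7
XOR 7 with 7: 7 XOR 7 = 0
XOR 0 with 9: 0 XOR 9 = 9
Nim-value = 9

9


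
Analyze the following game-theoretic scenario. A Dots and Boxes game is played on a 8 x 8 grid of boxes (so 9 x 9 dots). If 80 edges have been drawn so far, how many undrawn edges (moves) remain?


Grid: 8 x 8 boxes, i.e. 9 rows and 9 columns of dots.
Horizontal edges: (rows + 1) * cols = 9 * 8 = 72
Vertical edges: rows * (cols + 1) = 8 * 9 = 72
Total edges: 72 + 72 = 144
Edges drawn: 80
Remaining: 144 - 80 = 64

64


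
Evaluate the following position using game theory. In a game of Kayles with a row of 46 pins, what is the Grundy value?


Kayles: a move removes 1 or 2 adjacent pins from a contiguous row.
Removing pins from a row of k leaves two independent rows (a, b) with a + b = k - 1 (one pin) or a + b = k - 2 (two pins); an end removal gives a = 0.
By Sprague-Grundy, G(k) = mex{ G(a) XOR G(b) } over all these splits. G(0) = 0.
G(1): splits (0,0):0^0=0 -> mex({0}) = 1
G(2): splits (0,1):0^1=1 (0,0):0^0=0 -> mex({0, 1}) = 2
G(3): splits (0,2):0^2=2 (1,1):1^1=0 (0,1):0^1=1 -> mex({0, 1, 2}) = 3
G(4): splits (0,3):0^3=3 (1,2):1^2=3 (0,2):0^2=2 (1,1):1^1=0 -> mex({0, 2, 3}) = 1
G(5): splits (0,4):0^1=1 (1,3):1^3=2 (2,2):2^2=0 (0,3):0^3=3 (1,2):1^2=3 -> mex({0, 1, 2, 3}) = 4
G(6) = mex({0, 1, 2, 4}) = 3
G(7) = mex({0, 1, 3, 4, 5}) = 2
G(8) = mex({0, 2, 3, 5, 6}) = 1
G(9) = mex({0, 1, 2, 3, 6, 7}) = 4
G(10) = mex({0, 1, 3, 4, 5, 7}) = 2
G(11) = mex({0, 1, 2, 3, 4, 5}) = 6
G(12) = mex({0, 1, 2, 3, 5, 6, 7}) = 4
G(13) = mex({0, 2, 3, 4, 6, 7}) = 1
G(14) = mex({0, 1, 4, 5, 6, 7}) = 2
G(15) = mex({0, 1, 2, 3, 4, 5, 6}) = 7
G(16) = mex({0, 2, 3, 5, 6, 7}) = 1
G(17) = mex({0, 1, 2, 3, 5, 6, 7}) = 4
G(18) = mex({0, 1, 2, 4, 5, 6}) = 3
G(19) = mex({0, 1, 3, 4, 5, 7}) = 2
G(20) = mex({0, 2, 3, 4, 5, 6, 7}) = 1
G(21) = mex({0, 1, 2, 3, 5, 6, 7}) = 4
G(22) = mex({0, 1, 2, 3, 4, 5, 7}) = 6
G(23) = mex({0, 1, 2, 3, 4, 5, 6}) = 7
G(24) = mex({0, 1, 2, 3, 5, 6, 7}) = 4
G(25) = mex({0, 2, 3, 4, 6, 7}) = 1
G(26) = mex({0, 1, 3, 4, 5, 6, 7}) = 2
G(27) = mex({0, 1, 2, 3, 4, 5, 6, 7}) = 8
G(28) = mex({0, 1, 2, 3, 4, 6, 7, 8}) = 5
G(29) = mex({0, 1, 2, 3, 5, 6, 7, 8, 9}) = 4
G(30) = mex({0, 1, 2, 3, 4, 5, 6, 9, 10}) = 7
G(31) = mex({0, 1, 3, 4, 5, 7, 10, 11}) = 2
G(32) = mex({0, 2, 3, 4, 5, 6, 7, 9, 11}) = 1
G(33) = mex({0, 1, 2, 3, 4, 5, 6, 7, 9, 12}) = 8
G(34) = mex({0, 1, 2, 3, 4, 5, 7, 8, 11, 12}) = 6
G(35) = mex({0, 1, 2, 3, 4, 5, 6, 8, 9, 10, 11}) = 7
G(36) = mex({0, 1, 2, 3, 5, 6, 7, 9, 10}) = 4
G(37) = mex({0, 2, 3, 4, 6, 7, 9, 10, 11, 12}) = 1
G(38) = mex({0, 1, 3, 4, 5, 6, 7, 9, 10, 11, 12}) = 2
G(39) = mex({0, 1, 2, 4, 5, 6, 7, 9, 10, 12, 14}) = 3
G(40) = mex({0, 2, 3, 4, 6, 7, 11, 12, 14}) = 1
G(41) = mex({0, 1, 2, 3, 5, 6, 7, 9, 10, 11, 12}) = 4
G(42) = mex({0, 1, 2, 3, 4, 5, 6, 9, 10}) = 7
G(43) = mex({0, 1, 3, 4, 5, 7, 9, 10, 12, 15}) = 2
G(44) = mex({0, 2, 3, 4, 5, 6, 7, 9, 10, 12, 15}) = 1
G(45) = mex({0, 1, 2, 3, 4, 5, 6, 7, 9, 10, 12, 14}) = 8
G(46) = mex({0, 1, 3, 4, 5, 7, 8, 11, 12, 14}) = 2
Therefore G(46) = 2.

2


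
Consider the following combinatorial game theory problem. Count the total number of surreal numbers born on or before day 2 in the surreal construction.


Day 0: {|} = 0 is born. Count = 1.
Day n: the number of surreal numbers born by day n is 2^(n+1) - 1.
By day 0: 2^1 - 1 = 1
By day 1: 2^2 - 1 = 3
By day 2: 2^3 - 1 = 7
By day 2: 7 surreal numbers.

7


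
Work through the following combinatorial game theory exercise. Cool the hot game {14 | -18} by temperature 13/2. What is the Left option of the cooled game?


Original game: {14 | -18} (a switch {a | b} with a > b).
Cooling by t (for t below the temperature (a - b)/2 = 16) taxes each move by t: {a | b} cooled by t is {a - t | b + t}.
Cooling amount: t = 13/2
Cooled Left option: 14 - 13/2 = 15/2
Cooled Right option: -18 + 13/2 = -23/2
Cooled game: {15/2 | -23/2}
Left option = 15/2

15/2


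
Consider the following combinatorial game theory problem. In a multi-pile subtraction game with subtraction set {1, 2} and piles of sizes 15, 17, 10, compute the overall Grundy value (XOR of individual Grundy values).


Subtraction set: {1, 2}
For this subtraction set, G(n) = n mod 3 (period = max + 1 = 3).
Pile 1 (size 15): G(15) = 15 mod 3 = 0
Pile 2 (size 17): G(17) = 17 mod 3 = 2
Pile 3 (size 10): G(10) = 10 mod 3 = 1
Total Grundy value = XOR of all: 0 XOR 2 XOR 1 = 3

3


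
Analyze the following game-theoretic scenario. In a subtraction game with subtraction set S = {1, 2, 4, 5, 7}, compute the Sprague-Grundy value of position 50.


The subtraction set is S = {1, 2, 4, 5, 7}.
G(k) = mex{ G(k - s) : s in S, s <= k }. We compute iteratively: G(0) = 0.
G(1) = mex({0}) = 1
G(2) = mex({0, 1}) = 2
G(3) = mex({1, 2}) = 0
G(4) = mex({0, 2}) = 1
G(5) = mex({0, 1}) = 2
G(6) = mex({1, 2}) = 0
G(7) = mex({0, 2}) = 1
G(8) = mex({0, 1}) = 2
G(9) = mex({1, 2}) = 0
Observe that G(3)..G(9) = 0, 1, 2, 0, 1, 2, 0 repeats G(0)..G(6) = 0, 1, 2, 0, 1, 2, 0.
For k >= max(S) = 7, G(k) is determined by the previous 7 values G(k-7)..G(k-1); a window of 7 consecutive values has recurred shifted by 3, so by induction G(k + 3) = G(k) for all k >= 0: the sequence is periodic from the start with period 3.
One period: G(0..2) = 0, 1, 2.
50 mod 3 = 2, so G(50) = G(2) = 2.

2


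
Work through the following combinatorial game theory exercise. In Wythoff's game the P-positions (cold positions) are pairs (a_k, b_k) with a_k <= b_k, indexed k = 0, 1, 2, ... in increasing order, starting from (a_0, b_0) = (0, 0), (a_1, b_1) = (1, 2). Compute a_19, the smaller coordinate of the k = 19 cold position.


By Wythoff's theorem, a_k = floor(k * phi) and b_k = floor(k * phi^2) = a_k + k, where phi = (1 + sqrt(5))/2 is the golden ratio.
phi = (1 + sqrt(5))/2 = 1.618034
k = 19
k * phi = 19 * 1.618034 = 30.742646
a_19 = floor(k * phi) = 30

30


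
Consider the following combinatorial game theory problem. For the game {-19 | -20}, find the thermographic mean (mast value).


Game = {-19 | -20}, a switch {a | b} with numbers a > b.
Its thermograph has left wall a - t and right wall b + t, which meet at t = (a - b)/2, where both equal (a + b)/2. So the mast (mean value) is at (a + b)/2.
Mean = (-19 + (-20))/2 = -39/2 = -39/2

-39/2
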